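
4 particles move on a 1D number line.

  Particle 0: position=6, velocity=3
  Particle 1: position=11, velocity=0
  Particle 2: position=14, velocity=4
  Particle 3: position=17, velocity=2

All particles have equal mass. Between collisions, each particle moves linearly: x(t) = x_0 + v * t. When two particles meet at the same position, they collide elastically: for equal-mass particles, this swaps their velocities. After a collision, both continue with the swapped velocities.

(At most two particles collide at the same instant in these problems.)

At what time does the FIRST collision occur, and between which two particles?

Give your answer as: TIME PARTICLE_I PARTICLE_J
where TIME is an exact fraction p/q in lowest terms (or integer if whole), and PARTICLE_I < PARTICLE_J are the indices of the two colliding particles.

Pair (0,1): pos 6,11 vel 3,0 -> gap=5, closing at 3/unit, collide at t=5/3
Pair (1,2): pos 11,14 vel 0,4 -> not approaching (rel speed -4 <= 0)
Pair (2,3): pos 14,17 vel 4,2 -> gap=3, closing at 2/unit, collide at t=3/2
Earliest collision: t=3/2 between 2 and 3

Answer: 3/2 2 3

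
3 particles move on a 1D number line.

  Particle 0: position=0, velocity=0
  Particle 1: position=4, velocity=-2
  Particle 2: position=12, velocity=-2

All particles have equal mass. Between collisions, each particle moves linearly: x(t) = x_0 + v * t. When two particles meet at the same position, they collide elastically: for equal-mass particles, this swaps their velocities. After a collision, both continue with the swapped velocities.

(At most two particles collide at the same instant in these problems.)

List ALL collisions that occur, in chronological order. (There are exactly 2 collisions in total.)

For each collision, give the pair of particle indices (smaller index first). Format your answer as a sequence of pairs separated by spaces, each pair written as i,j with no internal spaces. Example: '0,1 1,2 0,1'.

Answer: 0,1 1,2

Derivation:
Collision at t=2: particles 0 and 1 swap velocities; positions: p0=0 p1=0 p2=8; velocities now: v0=-2 v1=0 v2=-2
Collision at t=6: particles 1 and 2 swap velocities; positions: p0=-8 p1=0 p2=0; velocities now: v0=-2 v1=-2 v2=0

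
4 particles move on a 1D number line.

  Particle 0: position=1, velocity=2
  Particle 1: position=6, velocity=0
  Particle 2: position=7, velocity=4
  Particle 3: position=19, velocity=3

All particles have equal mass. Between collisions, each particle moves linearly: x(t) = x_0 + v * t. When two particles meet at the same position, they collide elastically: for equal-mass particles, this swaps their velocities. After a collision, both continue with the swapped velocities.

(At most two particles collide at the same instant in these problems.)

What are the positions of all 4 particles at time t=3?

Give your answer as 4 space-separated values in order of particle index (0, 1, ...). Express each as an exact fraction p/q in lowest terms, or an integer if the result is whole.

Answer: 6 7 19 28

Derivation:
Collision at t=5/2: particles 0 and 1 swap velocities; positions: p0=6 p1=6 p2=17 p3=53/2; velocities now: v0=0 v1=2 v2=4 v3=3
Advance to t=3 (no further collisions before then); velocities: v0=0 v1=2 v2=4 v3=3; positions = 6 7 19 28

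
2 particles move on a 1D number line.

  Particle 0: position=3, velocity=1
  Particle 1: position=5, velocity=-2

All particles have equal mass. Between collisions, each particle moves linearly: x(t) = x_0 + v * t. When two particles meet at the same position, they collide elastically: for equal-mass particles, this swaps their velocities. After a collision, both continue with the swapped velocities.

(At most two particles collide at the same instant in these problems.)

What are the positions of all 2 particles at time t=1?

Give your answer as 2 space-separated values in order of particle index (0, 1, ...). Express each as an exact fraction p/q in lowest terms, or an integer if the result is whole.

Collision at t=2/3: particles 0 and 1 swap velocities; positions: p0=11/3 p1=11/3; velocities now: v0=-2 v1=1
Advance to t=1 (no further collisions before then); velocities: v0=-2 v1=1; positions = 3 4

Answer: 3 4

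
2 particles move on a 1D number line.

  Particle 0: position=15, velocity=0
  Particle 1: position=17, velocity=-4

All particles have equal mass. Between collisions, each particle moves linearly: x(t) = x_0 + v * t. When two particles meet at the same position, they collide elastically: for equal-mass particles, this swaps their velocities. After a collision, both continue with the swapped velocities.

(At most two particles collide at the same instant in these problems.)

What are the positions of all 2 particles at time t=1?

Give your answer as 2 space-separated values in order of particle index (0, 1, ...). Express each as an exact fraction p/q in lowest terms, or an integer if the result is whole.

Collision at t=1/2: particles 0 and 1 swap velocities; positions: p0=15 p1=15; velocities now: v0=-4 v1=0
Advance to t=1 (no further collisions before then); velocities: v0=-4 v1=0; positions = 13 15

Answer: 13 15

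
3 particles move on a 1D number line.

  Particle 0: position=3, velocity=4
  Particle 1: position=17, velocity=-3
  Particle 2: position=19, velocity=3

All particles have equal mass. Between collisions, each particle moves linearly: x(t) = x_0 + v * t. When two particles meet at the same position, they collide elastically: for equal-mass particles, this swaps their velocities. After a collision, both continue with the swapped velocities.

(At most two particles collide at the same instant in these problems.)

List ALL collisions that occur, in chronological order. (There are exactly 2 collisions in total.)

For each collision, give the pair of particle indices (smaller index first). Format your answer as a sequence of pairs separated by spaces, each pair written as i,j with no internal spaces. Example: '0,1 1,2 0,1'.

Answer: 0,1 1,2

Derivation:
Collision at t=2: particles 0 and 1 swap velocities; positions: p0=11 p1=11 p2=25; velocities now: v0=-3 v1=4 v2=3
Collision at t=16: particles 1 and 2 swap velocities; positions: p0=-31 p1=67 p2=67; velocities now: v0=-3 v1=3 v2=4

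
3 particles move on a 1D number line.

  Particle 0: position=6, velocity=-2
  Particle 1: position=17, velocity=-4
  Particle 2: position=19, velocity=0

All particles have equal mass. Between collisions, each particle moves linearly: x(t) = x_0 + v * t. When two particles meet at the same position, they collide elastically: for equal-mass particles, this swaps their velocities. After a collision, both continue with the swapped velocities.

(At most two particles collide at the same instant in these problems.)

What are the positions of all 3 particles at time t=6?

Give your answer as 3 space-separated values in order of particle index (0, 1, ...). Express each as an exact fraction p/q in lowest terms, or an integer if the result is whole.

Answer: -7 -6 19

Derivation:
Collision at t=11/2: particles 0 and 1 swap velocities; positions: p0=-5 p1=-5 p2=19; velocities now: v0=-4 v1=-2 v2=0
Advance to t=6 (no further collisions before then); velocities: v0=-4 v1=-2 v2=0; positions = -7 -6 19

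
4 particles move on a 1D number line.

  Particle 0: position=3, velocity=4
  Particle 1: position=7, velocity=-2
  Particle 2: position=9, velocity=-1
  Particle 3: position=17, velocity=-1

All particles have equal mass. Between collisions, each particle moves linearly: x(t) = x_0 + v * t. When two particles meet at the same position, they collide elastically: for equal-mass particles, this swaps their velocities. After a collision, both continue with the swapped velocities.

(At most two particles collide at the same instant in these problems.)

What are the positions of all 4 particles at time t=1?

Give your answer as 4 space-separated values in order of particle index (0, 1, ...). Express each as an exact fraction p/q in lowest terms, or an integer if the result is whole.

Answer: 5 7 8 16

Derivation:
Collision at t=2/3: particles 0 and 1 swap velocities; positions: p0=17/3 p1=17/3 p2=25/3 p3=49/3; velocities now: v0=-2 v1=4 v2=-1 v3=-1
Advance to t=1 (no further collisions before then); velocities: v0=-2 v1=4 v2=-1 v3=-1; positions = 5 7 8 16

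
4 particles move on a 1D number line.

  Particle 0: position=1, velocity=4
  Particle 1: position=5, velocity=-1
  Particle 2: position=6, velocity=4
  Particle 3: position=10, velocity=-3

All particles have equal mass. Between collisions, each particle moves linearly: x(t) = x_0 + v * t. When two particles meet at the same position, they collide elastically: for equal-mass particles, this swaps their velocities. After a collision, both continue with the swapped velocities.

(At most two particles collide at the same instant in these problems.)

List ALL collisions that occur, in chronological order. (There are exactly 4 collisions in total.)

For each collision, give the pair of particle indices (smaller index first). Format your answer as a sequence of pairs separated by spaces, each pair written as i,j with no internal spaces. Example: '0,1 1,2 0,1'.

Answer: 2,3 0,1 1,2 0,1

Derivation:
Collision at t=4/7: particles 2 and 3 swap velocities; positions: p0=23/7 p1=31/7 p2=58/7 p3=58/7; velocities now: v0=4 v1=-1 v2=-3 v3=4
Collision at t=4/5: particles 0 and 1 swap velocities; positions: p0=21/5 p1=21/5 p2=38/5 p3=46/5; velocities now: v0=-1 v1=4 v2=-3 v3=4
Collision at t=9/7: particles 1 and 2 swap velocities; positions: p0=26/7 p1=43/7 p2=43/7 p3=78/7; velocities now: v0=-1 v1=-3 v2=4 v3=4
Collision at t=5/2: particles 0 and 1 swap velocities; positions: p0=5/2 p1=5/2 p2=11 p3=16; velocities now: v0=-3 v1=-1 v2=4 v3=4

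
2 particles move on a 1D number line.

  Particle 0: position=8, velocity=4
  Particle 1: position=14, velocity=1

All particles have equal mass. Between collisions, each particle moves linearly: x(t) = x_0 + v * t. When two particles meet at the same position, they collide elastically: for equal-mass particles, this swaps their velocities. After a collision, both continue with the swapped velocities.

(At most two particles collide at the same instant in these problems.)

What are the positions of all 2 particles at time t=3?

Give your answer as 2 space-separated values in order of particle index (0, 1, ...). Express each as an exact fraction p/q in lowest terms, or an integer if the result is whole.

Collision at t=2: particles 0 and 1 swap velocities; positions: p0=16 p1=16; velocities now: v0=1 v1=4
Advance to t=3 (no further collisions before then); velocities: v0=1 v1=4; positions = 17 20

Answer: 17 20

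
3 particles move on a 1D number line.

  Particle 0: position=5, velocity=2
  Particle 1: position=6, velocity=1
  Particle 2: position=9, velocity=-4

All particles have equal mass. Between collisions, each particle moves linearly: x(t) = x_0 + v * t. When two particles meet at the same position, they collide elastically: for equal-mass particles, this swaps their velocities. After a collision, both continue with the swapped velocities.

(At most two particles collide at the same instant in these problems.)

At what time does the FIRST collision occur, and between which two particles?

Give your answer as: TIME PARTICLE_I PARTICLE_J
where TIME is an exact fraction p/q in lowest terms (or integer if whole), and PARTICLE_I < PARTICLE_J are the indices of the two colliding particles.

Answer: 3/5 1 2

Derivation:
Pair (0,1): pos 5,6 vel 2,1 -> gap=1, closing at 1/unit, collide at t=1
Pair (1,2): pos 6,9 vel 1,-4 -> gap=3, closing at 5/unit, collide at t=3/5
Earliest collision: t=3/5 between 1 and 2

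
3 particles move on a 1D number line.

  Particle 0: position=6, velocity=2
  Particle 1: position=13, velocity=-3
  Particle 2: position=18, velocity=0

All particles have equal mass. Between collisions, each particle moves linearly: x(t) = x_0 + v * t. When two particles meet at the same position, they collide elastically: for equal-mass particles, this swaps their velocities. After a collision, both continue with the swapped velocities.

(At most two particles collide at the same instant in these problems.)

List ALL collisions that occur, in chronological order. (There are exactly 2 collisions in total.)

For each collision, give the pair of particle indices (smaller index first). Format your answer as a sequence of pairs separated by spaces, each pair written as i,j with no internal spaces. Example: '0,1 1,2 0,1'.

Collision at t=7/5: particles 0 and 1 swap velocities; positions: p0=44/5 p1=44/5 p2=18; velocities now: v0=-3 v1=2 v2=0
Collision at t=6: particles 1 and 2 swap velocities; positions: p0=-5 p1=18 p2=18; velocities now: v0=-3 v1=0 v2=2

Answer: 0,1 1,2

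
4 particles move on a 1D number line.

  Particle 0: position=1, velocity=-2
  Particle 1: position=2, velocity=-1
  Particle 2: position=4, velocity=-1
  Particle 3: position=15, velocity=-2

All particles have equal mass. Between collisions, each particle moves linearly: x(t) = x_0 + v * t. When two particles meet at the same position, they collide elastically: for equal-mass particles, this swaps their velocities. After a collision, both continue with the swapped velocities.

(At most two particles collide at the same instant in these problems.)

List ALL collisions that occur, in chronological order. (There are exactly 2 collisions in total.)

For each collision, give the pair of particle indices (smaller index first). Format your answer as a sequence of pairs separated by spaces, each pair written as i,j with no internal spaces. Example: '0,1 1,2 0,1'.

Answer: 2,3 1,2

Derivation:
Collision at t=11: particles 2 and 3 swap velocities; positions: p0=-21 p1=-9 p2=-7 p3=-7; velocities now: v0=-2 v1=-1 v2=-2 v3=-1
Collision at t=13: particles 1 and 2 swap velocities; positions: p0=-25 p1=-11 p2=-11 p3=-9; velocities now: v0=-2 v1=-2 v2=-1 v3=-1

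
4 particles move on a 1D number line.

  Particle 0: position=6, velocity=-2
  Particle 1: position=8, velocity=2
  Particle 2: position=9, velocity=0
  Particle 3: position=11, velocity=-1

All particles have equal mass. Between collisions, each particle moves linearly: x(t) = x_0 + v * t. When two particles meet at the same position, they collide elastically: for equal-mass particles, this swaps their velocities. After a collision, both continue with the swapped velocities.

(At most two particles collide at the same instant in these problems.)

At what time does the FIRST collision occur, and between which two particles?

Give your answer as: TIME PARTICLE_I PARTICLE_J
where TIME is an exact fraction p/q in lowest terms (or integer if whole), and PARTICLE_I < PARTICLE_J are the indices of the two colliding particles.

Answer: 1/2 1 2

Derivation:
Pair (0,1): pos 6,8 vel -2,2 -> not approaching (rel speed -4 <= 0)
Pair (1,2): pos 8,9 vel 2,0 -> gap=1, closing at 2/unit, collide at t=1/2
Pair (2,3): pos 9,11 vel 0,-1 -> gap=2, closing at 1/unit, collide at t=2
Earliest collision: t=1/2 between 1 and 2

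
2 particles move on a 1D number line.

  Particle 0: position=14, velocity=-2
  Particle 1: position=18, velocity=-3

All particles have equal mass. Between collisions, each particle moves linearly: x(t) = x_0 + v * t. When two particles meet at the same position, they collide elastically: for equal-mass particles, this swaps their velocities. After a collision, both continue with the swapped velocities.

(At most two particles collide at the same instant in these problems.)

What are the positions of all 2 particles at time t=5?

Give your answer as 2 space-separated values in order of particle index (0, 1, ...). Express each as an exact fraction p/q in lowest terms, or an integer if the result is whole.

Answer: 3 4

Derivation:
Collision at t=4: particles 0 and 1 swap velocities; positions: p0=6 p1=6; velocities now: v0=-3 v1=-2
Advance to t=5 (no further collisions before then); velocities: v0=-3 v1=-2; positions = 3 4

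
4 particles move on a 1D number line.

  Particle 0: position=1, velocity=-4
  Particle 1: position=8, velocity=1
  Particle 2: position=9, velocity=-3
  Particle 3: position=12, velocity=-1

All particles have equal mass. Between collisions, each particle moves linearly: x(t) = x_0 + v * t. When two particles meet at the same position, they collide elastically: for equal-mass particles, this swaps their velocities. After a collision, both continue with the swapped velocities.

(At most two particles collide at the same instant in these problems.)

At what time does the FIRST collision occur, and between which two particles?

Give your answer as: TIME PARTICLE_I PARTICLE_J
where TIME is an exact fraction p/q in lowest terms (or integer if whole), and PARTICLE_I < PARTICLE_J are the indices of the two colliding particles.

Answer: 1/4 1 2

Derivation:
Pair (0,1): pos 1,8 vel -4,1 -> not approaching (rel speed -5 <= 0)
Pair (1,2): pos 8,9 vel 1,-3 -> gap=1, closing at 4/unit, collide at t=1/4
Pair (2,3): pos 9,12 vel -3,-1 -> not approaching (rel speed -2 <= 0)
Earliest collision: t=1/4 between 1 and 2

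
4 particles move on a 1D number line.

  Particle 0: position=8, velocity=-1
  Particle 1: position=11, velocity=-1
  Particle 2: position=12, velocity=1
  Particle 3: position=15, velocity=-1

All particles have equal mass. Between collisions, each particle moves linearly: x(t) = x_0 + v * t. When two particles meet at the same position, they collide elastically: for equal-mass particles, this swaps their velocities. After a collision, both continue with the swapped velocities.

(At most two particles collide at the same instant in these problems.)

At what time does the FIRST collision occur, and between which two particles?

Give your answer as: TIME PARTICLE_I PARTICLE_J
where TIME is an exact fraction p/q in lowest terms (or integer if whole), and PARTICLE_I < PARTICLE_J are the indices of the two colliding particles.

Pair (0,1): pos 8,11 vel -1,-1 -> not approaching (rel speed 0 <= 0)
Pair (1,2): pos 11,12 vel -1,1 -> not approaching (rel speed -2 <= 0)
Pair (2,3): pos 12,15 vel 1,-1 -> gap=3, closing at 2/unit, collide at t=3/2
Earliest collision: t=3/2 between 2 and 3

Answer: 3/2 2 3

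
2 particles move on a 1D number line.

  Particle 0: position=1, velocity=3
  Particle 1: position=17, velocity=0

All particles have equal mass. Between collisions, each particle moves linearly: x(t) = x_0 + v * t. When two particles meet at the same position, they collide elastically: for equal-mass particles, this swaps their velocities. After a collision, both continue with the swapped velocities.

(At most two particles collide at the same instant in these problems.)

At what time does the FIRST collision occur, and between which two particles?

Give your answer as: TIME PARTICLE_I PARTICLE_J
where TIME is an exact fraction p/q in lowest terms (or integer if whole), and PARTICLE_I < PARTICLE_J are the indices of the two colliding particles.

Pair (0,1): pos 1,17 vel 3,0 -> gap=16, closing at 3/unit, collide at t=16/3
Earliest collision: t=16/3 between 0 and 1

Answer: 16/3 0 1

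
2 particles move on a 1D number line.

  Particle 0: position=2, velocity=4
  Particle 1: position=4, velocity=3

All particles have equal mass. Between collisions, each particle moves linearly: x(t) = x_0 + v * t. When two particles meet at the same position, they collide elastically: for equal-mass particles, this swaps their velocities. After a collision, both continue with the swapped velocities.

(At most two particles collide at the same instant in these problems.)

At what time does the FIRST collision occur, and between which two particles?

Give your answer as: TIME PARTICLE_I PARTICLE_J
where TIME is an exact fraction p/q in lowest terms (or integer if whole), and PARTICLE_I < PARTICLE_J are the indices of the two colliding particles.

Pair (0,1): pos 2,4 vel 4,3 -> gap=2, closing at 1/unit, collide at t=2
Earliest collision: t=2 between 0 and 1

Answer: 2 0 1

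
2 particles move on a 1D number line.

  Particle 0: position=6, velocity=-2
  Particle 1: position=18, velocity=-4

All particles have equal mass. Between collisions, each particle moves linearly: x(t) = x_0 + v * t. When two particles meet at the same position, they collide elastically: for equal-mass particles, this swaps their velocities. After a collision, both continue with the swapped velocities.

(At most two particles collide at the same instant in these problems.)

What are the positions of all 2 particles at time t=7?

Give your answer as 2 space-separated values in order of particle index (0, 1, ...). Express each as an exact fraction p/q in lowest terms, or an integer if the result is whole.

Answer: -10 -8

Derivation:
Collision at t=6: particles 0 and 1 swap velocities; positions: p0=-6 p1=-6; velocities now: v0=-4 v1=-2
Advance to t=7 (no further collisions before then); velocities: v0=-4 v1=-2; positions = -10 -8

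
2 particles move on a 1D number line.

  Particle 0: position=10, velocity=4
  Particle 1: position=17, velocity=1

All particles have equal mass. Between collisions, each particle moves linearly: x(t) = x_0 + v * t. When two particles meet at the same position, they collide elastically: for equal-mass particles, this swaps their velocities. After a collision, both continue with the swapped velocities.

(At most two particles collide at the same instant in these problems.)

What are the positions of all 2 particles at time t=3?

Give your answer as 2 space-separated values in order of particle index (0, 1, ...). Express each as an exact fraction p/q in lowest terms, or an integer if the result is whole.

Collision at t=7/3: particles 0 and 1 swap velocities; positions: p0=58/3 p1=58/3; velocities now: v0=1 v1=4
Advance to t=3 (no further collisions before then); velocities: v0=1 v1=4; positions = 20 22

Answer: 20 22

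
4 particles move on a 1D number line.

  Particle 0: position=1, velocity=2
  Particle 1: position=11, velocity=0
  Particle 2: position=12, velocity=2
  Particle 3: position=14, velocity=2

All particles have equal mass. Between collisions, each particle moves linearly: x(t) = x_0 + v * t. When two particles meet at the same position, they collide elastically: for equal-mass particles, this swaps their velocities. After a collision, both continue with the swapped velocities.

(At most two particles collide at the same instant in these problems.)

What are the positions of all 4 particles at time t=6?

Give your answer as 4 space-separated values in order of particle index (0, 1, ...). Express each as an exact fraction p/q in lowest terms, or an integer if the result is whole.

Collision at t=5: particles 0 and 1 swap velocities; positions: p0=11 p1=11 p2=22 p3=24; velocities now: v0=0 v1=2 v2=2 v3=2
Advance to t=6 (no further collisions before then); velocities: v0=0 v1=2 v2=2 v3=2; positions = 11 13 24 26

Answer: 11 13 24 26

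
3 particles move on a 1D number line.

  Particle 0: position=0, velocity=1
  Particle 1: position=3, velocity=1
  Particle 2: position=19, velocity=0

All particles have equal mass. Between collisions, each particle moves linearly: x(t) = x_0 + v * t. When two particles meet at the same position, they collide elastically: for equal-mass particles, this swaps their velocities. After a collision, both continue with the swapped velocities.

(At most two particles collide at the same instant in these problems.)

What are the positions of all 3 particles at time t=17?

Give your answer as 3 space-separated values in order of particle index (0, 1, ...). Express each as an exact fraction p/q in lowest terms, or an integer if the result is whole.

Collision at t=16: particles 1 and 2 swap velocities; positions: p0=16 p1=19 p2=19; velocities now: v0=1 v1=0 v2=1
Advance to t=17 (no further collisions before then); velocities: v0=1 v1=0 v2=1; positions = 17 19 20

Answer: 17 19 20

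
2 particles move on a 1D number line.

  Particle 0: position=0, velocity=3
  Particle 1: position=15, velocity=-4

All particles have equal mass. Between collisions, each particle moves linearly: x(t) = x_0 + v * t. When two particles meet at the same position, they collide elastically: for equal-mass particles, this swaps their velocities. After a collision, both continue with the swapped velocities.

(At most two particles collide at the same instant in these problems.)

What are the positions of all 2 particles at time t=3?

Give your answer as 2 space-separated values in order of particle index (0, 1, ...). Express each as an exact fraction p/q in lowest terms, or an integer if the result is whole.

Answer: 3 9

Derivation:
Collision at t=15/7: particles 0 and 1 swap velocities; positions: p0=45/7 p1=45/7; velocities now: v0=-4 v1=3
Advance to t=3 (no further collisions before then); velocities: v0=-4 v1=3; positions = 3 9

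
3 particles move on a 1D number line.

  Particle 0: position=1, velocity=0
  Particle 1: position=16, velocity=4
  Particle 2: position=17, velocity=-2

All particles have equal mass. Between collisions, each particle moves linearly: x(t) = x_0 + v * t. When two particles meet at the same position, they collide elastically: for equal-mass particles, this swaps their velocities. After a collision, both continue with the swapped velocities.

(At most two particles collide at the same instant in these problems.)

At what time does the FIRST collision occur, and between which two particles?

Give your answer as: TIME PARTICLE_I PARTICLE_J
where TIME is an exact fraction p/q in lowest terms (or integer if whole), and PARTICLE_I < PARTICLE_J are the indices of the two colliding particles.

Pair (0,1): pos 1,16 vel 0,4 -> not approaching (rel speed -4 <= 0)
Pair (1,2): pos 16,17 vel 4,-2 -> gap=1, closing at 6/unit, collide at t=1/6
Earliest collision: t=1/6 between 1 and 2

Answer: 1/6 1 2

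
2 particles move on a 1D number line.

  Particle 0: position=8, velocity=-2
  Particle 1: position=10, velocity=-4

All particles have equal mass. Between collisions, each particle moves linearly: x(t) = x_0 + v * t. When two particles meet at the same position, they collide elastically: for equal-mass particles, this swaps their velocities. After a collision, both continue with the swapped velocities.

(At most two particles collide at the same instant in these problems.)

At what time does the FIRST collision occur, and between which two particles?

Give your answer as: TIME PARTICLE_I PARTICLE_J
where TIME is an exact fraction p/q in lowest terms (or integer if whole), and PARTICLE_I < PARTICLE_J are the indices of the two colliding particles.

Pair (0,1): pos 8,10 vel -2,-4 -> gap=2, closing at 2/unit, collide at t=1
Earliest collision: t=1 between 0 and 1

Answer: 1 0 1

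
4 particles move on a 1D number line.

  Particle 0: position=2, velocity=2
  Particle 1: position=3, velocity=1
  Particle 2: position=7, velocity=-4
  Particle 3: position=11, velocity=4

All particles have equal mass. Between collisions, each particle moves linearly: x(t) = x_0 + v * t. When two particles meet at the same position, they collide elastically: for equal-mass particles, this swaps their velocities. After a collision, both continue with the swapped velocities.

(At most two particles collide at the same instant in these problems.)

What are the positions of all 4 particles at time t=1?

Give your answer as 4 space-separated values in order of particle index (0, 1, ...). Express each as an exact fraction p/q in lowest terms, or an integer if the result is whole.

Collision at t=4/5: particles 1 and 2 swap velocities; positions: p0=18/5 p1=19/5 p2=19/5 p3=71/5; velocities now: v0=2 v1=-4 v2=1 v3=4
Collision at t=5/6: particles 0 and 1 swap velocities; positions: p0=11/3 p1=11/3 p2=23/6 p3=43/3; velocities now: v0=-4 v1=2 v2=1 v3=4
Collision at t=1: particles 1 and 2 swap velocities; positions: p0=3 p1=4 p2=4 p3=15; velocities now: v0=-4 v1=1 v2=2 v3=4
Advance to t=1 (no further collisions before then); velocities: v0=-4 v1=1 v2=2 v3=4; positions = 3 4 4 15

Answer: 3 4 4 15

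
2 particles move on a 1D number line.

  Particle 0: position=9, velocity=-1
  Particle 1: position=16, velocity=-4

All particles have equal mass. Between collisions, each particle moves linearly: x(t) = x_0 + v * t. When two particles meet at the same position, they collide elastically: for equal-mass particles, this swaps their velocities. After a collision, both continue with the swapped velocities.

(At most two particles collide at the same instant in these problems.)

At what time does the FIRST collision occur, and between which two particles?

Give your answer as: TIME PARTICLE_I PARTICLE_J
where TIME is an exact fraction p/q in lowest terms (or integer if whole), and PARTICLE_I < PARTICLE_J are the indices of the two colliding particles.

Pair (0,1): pos 9,16 vel -1,-4 -> gap=7, closing at 3/unit, collide at t=7/3
Earliest collision: t=7/3 between 0 and 1

Answer: 7/3 0 1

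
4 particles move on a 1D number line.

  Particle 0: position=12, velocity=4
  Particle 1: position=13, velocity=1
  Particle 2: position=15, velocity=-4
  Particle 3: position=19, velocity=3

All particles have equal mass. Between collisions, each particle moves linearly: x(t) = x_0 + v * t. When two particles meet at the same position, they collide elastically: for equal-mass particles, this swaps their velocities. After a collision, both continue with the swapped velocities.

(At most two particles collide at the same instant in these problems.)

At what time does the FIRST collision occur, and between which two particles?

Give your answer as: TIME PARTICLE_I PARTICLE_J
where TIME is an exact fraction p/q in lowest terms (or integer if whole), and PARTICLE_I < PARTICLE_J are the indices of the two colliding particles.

Answer: 1/3 0 1

Derivation:
Pair (0,1): pos 12,13 vel 4,1 -> gap=1, closing at 3/unit, collide at t=1/3
Pair (1,2): pos 13,15 vel 1,-4 -> gap=2, closing at 5/unit, collide at t=2/5
Pair (2,3): pos 15,19 vel -4,3 -> not approaching (rel speed -7 <= 0)
Earliest collision: t=1/3 between 0 and 1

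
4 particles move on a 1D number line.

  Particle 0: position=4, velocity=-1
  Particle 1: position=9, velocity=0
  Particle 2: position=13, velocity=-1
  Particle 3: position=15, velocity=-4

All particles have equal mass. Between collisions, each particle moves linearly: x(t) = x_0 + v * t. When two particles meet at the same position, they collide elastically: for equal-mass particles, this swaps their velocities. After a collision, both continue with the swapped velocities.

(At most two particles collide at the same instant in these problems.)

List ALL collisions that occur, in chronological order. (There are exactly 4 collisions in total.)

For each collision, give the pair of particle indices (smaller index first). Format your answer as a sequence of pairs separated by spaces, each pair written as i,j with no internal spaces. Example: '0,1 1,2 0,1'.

Collision at t=2/3: particles 2 and 3 swap velocities; positions: p0=10/3 p1=9 p2=37/3 p3=37/3; velocities now: v0=-1 v1=0 v2=-4 v3=-1
Collision at t=3/2: particles 1 and 2 swap velocities; positions: p0=5/2 p1=9 p2=9 p3=23/2; velocities now: v0=-1 v1=-4 v2=0 v3=-1
Collision at t=11/3: particles 0 and 1 swap velocities; positions: p0=1/3 p1=1/3 p2=9 p3=28/3; velocities now: v0=-4 v1=-1 v2=0 v3=-1
Collision at t=4: particles 2 and 3 swap velocities; positions: p0=-1 p1=0 p2=9 p3=9; velocities now: v0=-4 v1=-1 v2=-1 v3=0

Answer: 2,3 1,2 0,1 2,3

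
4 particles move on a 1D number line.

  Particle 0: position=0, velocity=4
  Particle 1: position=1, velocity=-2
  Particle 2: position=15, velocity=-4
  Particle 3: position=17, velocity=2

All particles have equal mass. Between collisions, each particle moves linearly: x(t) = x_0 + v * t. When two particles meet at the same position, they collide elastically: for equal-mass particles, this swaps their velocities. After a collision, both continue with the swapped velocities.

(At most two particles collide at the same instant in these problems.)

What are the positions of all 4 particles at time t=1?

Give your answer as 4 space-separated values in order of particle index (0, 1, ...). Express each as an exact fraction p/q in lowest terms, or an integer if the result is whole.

Answer: -1 4 11 19

Derivation:
Collision at t=1/6: particles 0 and 1 swap velocities; positions: p0=2/3 p1=2/3 p2=43/3 p3=52/3; velocities now: v0=-2 v1=4 v2=-4 v3=2
Advance to t=1 (no further collisions before then); velocities: v0=-2 v1=4 v2=-4 v3=2; positions = -1 4 11 19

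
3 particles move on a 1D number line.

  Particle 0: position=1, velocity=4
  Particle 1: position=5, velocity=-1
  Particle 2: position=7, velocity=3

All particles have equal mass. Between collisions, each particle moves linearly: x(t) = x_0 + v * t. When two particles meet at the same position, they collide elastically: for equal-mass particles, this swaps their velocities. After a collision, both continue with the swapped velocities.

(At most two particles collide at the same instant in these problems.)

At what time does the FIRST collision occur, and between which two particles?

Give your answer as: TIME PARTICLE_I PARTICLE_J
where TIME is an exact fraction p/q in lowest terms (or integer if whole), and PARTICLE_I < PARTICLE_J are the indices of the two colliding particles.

Answer: 4/5 0 1

Derivation:
Pair (0,1): pos 1,5 vel 4,-1 -> gap=4, closing at 5/unit, collide at t=4/5
Pair (1,2): pos 5,7 vel -1,3 -> not approaching (rel speed -4 <= 0)
Earliest collision: t=4/5 between 0 and 1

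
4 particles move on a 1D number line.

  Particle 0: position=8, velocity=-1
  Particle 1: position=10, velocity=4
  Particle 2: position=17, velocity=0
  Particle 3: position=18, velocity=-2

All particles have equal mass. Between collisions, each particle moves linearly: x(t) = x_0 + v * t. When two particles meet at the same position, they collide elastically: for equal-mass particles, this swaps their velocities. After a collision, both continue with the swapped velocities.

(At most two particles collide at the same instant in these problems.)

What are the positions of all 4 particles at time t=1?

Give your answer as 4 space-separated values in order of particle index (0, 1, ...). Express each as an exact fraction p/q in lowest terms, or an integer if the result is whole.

Collision at t=1/2: particles 2 and 3 swap velocities; positions: p0=15/2 p1=12 p2=17 p3=17; velocities now: v0=-1 v1=4 v2=-2 v3=0
Advance to t=1 (no further collisions before then); velocities: v0=-1 v1=4 v2=-2 v3=0; positions = 7 14 16 17

Answer: 7 14 16 17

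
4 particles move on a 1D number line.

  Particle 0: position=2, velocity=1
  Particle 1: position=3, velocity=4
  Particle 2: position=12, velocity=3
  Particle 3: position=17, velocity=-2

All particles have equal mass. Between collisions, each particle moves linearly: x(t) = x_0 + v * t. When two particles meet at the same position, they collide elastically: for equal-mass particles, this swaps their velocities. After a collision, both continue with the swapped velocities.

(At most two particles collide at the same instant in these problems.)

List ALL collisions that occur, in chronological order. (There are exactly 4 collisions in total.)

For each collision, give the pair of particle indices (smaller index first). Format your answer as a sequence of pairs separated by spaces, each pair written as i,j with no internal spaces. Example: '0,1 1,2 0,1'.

Answer: 2,3 1,2 0,1 2,3

Derivation:
Collision at t=1: particles 2 and 3 swap velocities; positions: p0=3 p1=7 p2=15 p3=15; velocities now: v0=1 v1=4 v2=-2 v3=3
Collision at t=7/3: particles 1 and 2 swap velocities; positions: p0=13/3 p1=37/3 p2=37/3 p3=19; velocities now: v0=1 v1=-2 v2=4 v3=3
Collision at t=5: particles 0 and 1 swap velocities; positions: p0=7 p1=7 p2=23 p3=27; velocities now: v0=-2 v1=1 v2=4 v3=3
Collision at t=9: particles 2 and 3 swap velocities; positions: p0=-1 p1=11 p2=39 p3=39; velocities now: v0=-2 v1=1 v2=3 v3=4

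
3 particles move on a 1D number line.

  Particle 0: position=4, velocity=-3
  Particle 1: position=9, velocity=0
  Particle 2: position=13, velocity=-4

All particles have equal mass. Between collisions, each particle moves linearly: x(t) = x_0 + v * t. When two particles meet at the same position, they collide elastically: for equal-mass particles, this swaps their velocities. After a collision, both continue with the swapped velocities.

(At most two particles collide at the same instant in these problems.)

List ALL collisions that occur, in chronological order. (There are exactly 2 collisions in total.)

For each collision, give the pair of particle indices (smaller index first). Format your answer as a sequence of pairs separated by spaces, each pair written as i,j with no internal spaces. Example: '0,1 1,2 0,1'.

Collision at t=1: particles 1 and 2 swap velocities; positions: p0=1 p1=9 p2=9; velocities now: v0=-3 v1=-4 v2=0
Collision at t=9: particles 0 and 1 swap velocities; positions: p0=-23 p1=-23 p2=9; velocities now: v0=-4 v1=-3 v2=0

Answer: 1,2 0,1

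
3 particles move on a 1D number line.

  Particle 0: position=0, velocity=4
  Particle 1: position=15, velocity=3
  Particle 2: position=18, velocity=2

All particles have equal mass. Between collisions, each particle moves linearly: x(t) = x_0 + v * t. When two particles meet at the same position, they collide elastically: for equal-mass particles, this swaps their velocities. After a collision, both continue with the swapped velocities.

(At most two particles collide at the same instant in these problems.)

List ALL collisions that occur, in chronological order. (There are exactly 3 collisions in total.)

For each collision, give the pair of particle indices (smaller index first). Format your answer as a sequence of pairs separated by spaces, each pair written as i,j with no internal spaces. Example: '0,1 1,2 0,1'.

Collision at t=3: particles 1 and 2 swap velocities; positions: p0=12 p1=24 p2=24; velocities now: v0=4 v1=2 v2=3
Collision at t=9: particles 0 and 1 swap velocities; positions: p0=36 p1=36 p2=42; velocities now: v0=2 v1=4 v2=3
Collision at t=15: particles 1 and 2 swap velocities; positions: p0=48 p1=60 p2=60; velocities now: v0=2 v1=3 v2=4

Answer: 1,2 0,1 1,2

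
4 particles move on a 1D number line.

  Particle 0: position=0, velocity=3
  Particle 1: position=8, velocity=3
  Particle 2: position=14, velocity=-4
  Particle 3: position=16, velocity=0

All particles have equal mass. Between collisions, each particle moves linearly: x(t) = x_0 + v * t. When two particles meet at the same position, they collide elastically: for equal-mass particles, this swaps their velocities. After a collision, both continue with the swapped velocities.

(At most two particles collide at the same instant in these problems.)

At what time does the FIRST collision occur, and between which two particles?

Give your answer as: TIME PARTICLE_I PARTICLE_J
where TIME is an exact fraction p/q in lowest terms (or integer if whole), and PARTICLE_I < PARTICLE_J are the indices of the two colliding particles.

Answer: 6/7 1 2

Derivation:
Pair (0,1): pos 0,8 vel 3,3 -> not approaching (rel speed 0 <= 0)
Pair (1,2): pos 8,14 vel 3,-4 -> gap=6, closing at 7/unit, collide at t=6/7
Pair (2,3): pos 14,16 vel -4,0 -> not approaching (rel speed -4 <= 0)
Earliest collision: t=6/7 between 1 and 2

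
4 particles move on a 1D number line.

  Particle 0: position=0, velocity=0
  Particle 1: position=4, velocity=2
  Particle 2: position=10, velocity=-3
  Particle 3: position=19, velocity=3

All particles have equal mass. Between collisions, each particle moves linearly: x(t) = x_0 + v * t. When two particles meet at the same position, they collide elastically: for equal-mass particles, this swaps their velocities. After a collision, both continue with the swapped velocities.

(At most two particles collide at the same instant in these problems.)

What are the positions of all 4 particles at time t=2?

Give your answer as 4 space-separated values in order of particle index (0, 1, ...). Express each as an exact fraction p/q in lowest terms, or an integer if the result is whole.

Collision at t=6/5: particles 1 and 2 swap velocities; positions: p0=0 p1=32/5 p2=32/5 p3=113/5; velocities now: v0=0 v1=-3 v2=2 v3=3
Advance to t=2 (no further collisions before then); velocities: v0=0 v1=-3 v2=2 v3=3; positions = 0 4 8 25

Answer: 0 4 8 25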